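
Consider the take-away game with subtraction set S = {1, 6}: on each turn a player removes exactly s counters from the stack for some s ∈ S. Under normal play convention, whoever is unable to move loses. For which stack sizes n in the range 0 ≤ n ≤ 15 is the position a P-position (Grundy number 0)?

0, 2, 4, 7, 9, 11, 14

G(0) = 0
G(1) = mex{0} = 1
G(2) = mex{1} = 0
G(3) = mex{0} = 1
G(4) = mex{1} = 0
G(5) = mex{0} = 1
G(6) = mex{1,0} = 2
G(7) = mex{2,1} = 0
G(8) = mex{0,0} = 1
G(9) = mex{1,1} = 0
G(10) = mex{0,0} = 1
G(11) = mex{1,1} = 0
G(12) = mex{0,2} = 1
G(13) = mex{1,0} = 2
G(14) = mex{2,1} = 0
G(15) = mex{0,0} = 1
P-positions are exactly the n with G(n) = 0.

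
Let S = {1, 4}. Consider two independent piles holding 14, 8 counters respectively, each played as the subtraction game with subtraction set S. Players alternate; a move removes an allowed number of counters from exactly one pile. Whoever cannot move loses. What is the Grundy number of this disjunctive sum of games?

3

All piles use S = {1, 4}:
G(0) = 0
G(1) = mex{0} = 1
G(2) = mex{1} = 0
G(3) = mex{0} = 1
G(4) = mex{1,0} = 2
G(5) = mex{2,1} = 0
G(6) = mex{0,0} = 1
G(7) = mex{1,1} = 0
G(8) = mex{0,2} = 1
G(9) = mex{1,0} = 2
G(10) = mex{2,1} = 0
G(11) = mex{0,0} = 1
G(12) = mex{1,1} = 0
G(13) = mex{0,2} = 1
G(14) = mex{1,0} = 2
Pile A: G(14) = 2.
Pile B: G(8) = 1.
Combined Grundy value = 2 ⊕ 1 = 3.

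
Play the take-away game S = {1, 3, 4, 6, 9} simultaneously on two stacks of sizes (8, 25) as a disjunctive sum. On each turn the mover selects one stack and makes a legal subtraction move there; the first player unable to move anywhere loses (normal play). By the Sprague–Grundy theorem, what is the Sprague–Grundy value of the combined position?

All stacks use S = {1, 3, 4, 6, 9}:
G(0) = 0
G(1) = mex{0} = 1
G(2) = mex{1} = 0
G(3) = mex{0,0} = 1
G(4) = mex{1,1,0} = 2
G(5) = mex{2,0,1} = 3
G(6) = mex{3,1,0,0} = 2
G(7) = mex{2,2,1,1} = 0
G(8) = mex{0,3,2,0} = 1
G(9) = mex{1,2,3,1,0} = 4
G(10) = mex{4,0,2,2,1} = 3
G(11) = mex{3,1,0,3,0} = 2
G(12) = mex{2,4,1,2,1} = 0
G(13) = mex{0,3,4,0,2} = 1
G(14) = mex{1,2,3,1,3} = 0
G(15) = mex{0,0,2,4,2} = 1
G(16) = mex{1,1,0,3,0} = 2
G(17) = mex{2,0,1,2,1} = 3
G(18) = mex{3,1,0,0,4} = 2
G(19) = mex{2,2,1,1,3} = 0
G(20) = mex{0,3,2,0,2} = 1
G(21) = mex{1,2,3,1,0} = 4
G(22) = mex{4,0,2,2,1} = 3
G(23) = mex{3,1,0,3,0} = 2
G(24) = mex{2,4,1,2,1} = 0
G(25) = mex{0,3,4,0,2} = 1
Stack A: G(8) = 1.
Stack B: G(25) = 1.
Combined Grundy value = 1 ⊕ 1 = 0.

0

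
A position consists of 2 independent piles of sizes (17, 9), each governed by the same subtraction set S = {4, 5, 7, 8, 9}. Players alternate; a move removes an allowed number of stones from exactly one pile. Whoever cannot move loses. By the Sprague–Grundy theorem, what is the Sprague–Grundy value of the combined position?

3

All piles use S = {4, 5, 7, 8, 9}:
G(0) = 0
G(1) = mex{} = 0
G(2) = mex{} = 0
G(3) = mex{} = 0
G(4) = mex{0} = 1
G(5) = mex{0,0} = 1
G(6) = mex{0,0} = 1
G(7) = mex{0,0,0} = 1
G(8) = mex{1,0,0,0} = 2
G(9) = mex{1,1,0,0,0} = 2
G(10) = mex{1,1,0,0,0} = 2
G(11) = mex{1,1,1,0,0} = 2
G(12) = mex{2,1,1,1,0} = 3
G(13) = mex{2,2,1,1,1} = 0
G(14) = mex{2,2,1,1,1} = 0
G(15) = mex{2,2,2,1,1} = 0
G(16) = mex{3,2,2,2,1} = 0
G(17) = mex{0,3,2,2,2} = 1
Pile A: G(17) = 1.
Pile B: G(9) = 2.
Combined Grundy value = 1 ⊕ 2 = 3.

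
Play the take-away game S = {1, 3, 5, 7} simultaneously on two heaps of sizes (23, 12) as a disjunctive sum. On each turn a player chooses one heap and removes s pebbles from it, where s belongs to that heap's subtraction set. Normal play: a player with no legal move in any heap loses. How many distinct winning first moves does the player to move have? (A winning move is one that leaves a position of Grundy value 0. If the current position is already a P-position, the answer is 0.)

All heaps use S = {1, 3, 5, 7}:
G(0) = 0
G(1) = mex{0} = 1
G(2) = mex{1} = 0
G(3) = mex{0,0} = 1
G(4) = mex{1,1} = 0
G(5) = mex{0,0,0} = 1
G(6) = mex{1,1,1} = 0
G(7) = mex{0,0,0,0} = 1
G(8) = mex{1,1,1,1} = 0
G(9) = mex{0,0,0,0} = 1
G(10) = mex{1,1,1,1} = 0
G(11) = mex{0,0,0,0} = 1
G(12) = mex{1,1,1,1} = 0
G(13) = mex{0,0,0,0} = 1
G(14) = mex{1,1,1,1} = 0
G(15) = mex{0,0,0,0} = 1
G(16) = mex{1,1,1,1} = 0
G(17) = mex{0,0,0,0} = 1
G(18) = mex{1,1,1,1} = 0
G(19) = mex{0,0,0,0} = 1
G(20) = mex{1,1,1,1} = 0
G(21) = mex{0,0,0,0} = 1
G(22) = mex{1,1,1,1} = 0
G(23) = mex{0,0,0,0} = 1
Heap A: G(23) = 1.
Heap B: G(12) = 0.
Combined Grundy value = 1 ⊕ 0 = 1.
A winning move leaves total XOR = 0, i.e. changes one component's Grundy value g to g ⊕ X where X is the current total.
Heap A: need g' = 1⊕1 = 0. Options: 23−1→G=0, 23−3→G=0, 23−5→G=0, 23−7→G=0. Hits: 4.
Heap B: need g' = 0⊕1 = 1. Options: 12−1→G=1, 12−3→G=1, 12−5→G=1, 12−7→G=1. Hits: 4.

8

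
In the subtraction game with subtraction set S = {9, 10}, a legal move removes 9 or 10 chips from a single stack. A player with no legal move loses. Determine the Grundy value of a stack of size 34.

n :  0  1  2  3  4  5  6  7  8  9 10 11 12 13 14 15 16 17 18 19 20 21 22 23 24 25 26 27 28 29 30 31 32 33 34
G :  0  0  0  0  0  0  0  0  0  1  1  1  1  1  1  1  1  1  2  0  0  0  0  0  0  0  0  0  1  1  1  1  1  1  1

1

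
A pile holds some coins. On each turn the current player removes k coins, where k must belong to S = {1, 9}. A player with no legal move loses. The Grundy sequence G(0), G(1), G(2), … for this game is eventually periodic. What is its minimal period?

G(0) = 0
G(1) = mex{0} = 1
G(2) = mex{1} = 0
G(3) = mex{0} = 1
G(4) = mex{1} = 0
G(5) = mex{0} = 1
G(6) = mex{1} = 0
G(7) = mex{0} = 1
G(8) = mex{1} = 0
G(9) = mex{0,0} = 1
G(10) = mex{1,1} = 0
G(11) = mex{0,0} = 1
G(12) = mex{1,1} = 0
G(13) = mex{0,0} = 1
G(14) = mex{1,1} = 0
G(n+2) = G(n) holds for n = 0,…,8 (a full window of length max(S) = 9), so the sequence is purely periodic with period 2.

2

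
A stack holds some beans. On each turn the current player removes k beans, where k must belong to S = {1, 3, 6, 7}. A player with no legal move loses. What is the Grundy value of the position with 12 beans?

0

G(0) = 0
G(1) = mex{0} = 1
G(2) = mex{1} = 0
G(3) = mex{0,0} = 1
G(4) = mex{1,1} = 0
G(5) = mex{0,0} = 1
G(6) = mex{1,1,0} = 2
G(7) = mex{2,0,1,0} = 3
G(8) = mex{3,1,0,1} = 2
G(9) = mex{2,2,1,0} = 3
G(10) = mex{3,3,0,1} = 2
G(11) = mex{2,2,1,0} = 3
G(12) = mex{3,3,2,1} = 0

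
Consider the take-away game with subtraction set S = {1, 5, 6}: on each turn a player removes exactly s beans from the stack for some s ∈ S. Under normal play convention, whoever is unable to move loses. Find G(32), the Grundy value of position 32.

G(0) = 0
G(1) = mex{0} = 1
G(2) = mex{1} = 0
G(3) = mex{0} = 1
G(4) = mex{1} = 0
G(5) = mex{0,0} = 1
G(6) = mex{1,1,0} = 2
G(7) = mex{2,0,1} = 3
G(8) = mex{3,1,0} = 2
G(9) = mex{2,0,1} = 3
G(10) = mex{3,1,0} = 2
G(11) = mex{2,2,1} = 0
G(12) = mex{0,3,2} = 1
G(13) = mex{1,2,3} = 0
G(14) = mex{0,3,2} = 1
G(15) = mex{1,2,3} = 0
G(16) = mex{0,0,2} = 1
G(17) = mex{1,1,0} = 2
G(18) = mex{2,0,1} = 3
G(19) = mex{3,1,0} = 2
G(20) = mex{2,0,1} = 3
G(21) = mex{3,1,0} = 2
G(22) = mex{2,2,1} = 0
G(23) = mex{0,3,2} = 1
G(24) = mex{1,2,3} = 0
G(25) = mex{0,3,2} = 1
G(26) = mex{1,2,3} = 0
G(27) = mex{0,0,2} = 1
G(28) = mex{1,1,0} = 2
G(29) = mex{2,0,1} = 3
G(30) = mex{3,1,0} = 2
G(31) = mex{2,0,1} = 3
G(32) = mex{3,1,0} = 2

2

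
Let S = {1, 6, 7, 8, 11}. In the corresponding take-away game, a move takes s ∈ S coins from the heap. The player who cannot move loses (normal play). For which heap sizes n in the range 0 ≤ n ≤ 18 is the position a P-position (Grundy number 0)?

G(0) = 0
G(1) = mex{0} = 1
G(2) = mex{1} = 0
G(3) = mex{0} = 1
G(4) = mex{1} = 0
G(5) = mex{0} = 1
G(6) = mex{1,0} = 2
G(7) = mex{2,1,0} = 3
G(8) = mex{3,0,1,0} = 2
G(9) = mex{2,1,0,1} = 3
G(10) = mex{3,0,1,0} = 2
G(11) = mex{2,1,0,1,0} = 3
G(12) = mex{3,2,1,0,1} = 4
G(13) = mex{4,3,2,1,0} = 5
G(14) = mex{5,2,3,2,1} = 0
G(15) = mex{0,3,2,3,0} = 1
G(16) = mex{1,2,3,2,1} = 0
G(17) = mex{0,3,2,3,2} = 1
G(18) = mex{1,4,3,2,3} = 0
P-positions are exactly the n with G(n) = 0.

0, 2, 4, 14, 16, 18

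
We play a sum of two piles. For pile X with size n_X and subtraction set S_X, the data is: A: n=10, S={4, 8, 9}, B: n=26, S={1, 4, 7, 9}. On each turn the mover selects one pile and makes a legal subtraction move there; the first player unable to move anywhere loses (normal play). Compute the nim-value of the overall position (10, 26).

Pile A, S = {4, 8, 9}:
G(0) = 0
G(1) = mex{} = 0
G(2) = mex{} = 0
G(3) = mex{} = 0
G(4) = mex{0} = 1
G(5) = mex{0} = 1
G(6) = mex{0} = 1
G(7) = mex{0} = 1
G(8) = mex{1,0} = 2
G(9) = mex{1,0,0} = 2
G(10) = mex{1,0,0} = 2
G_A(10) = 2.
Pile B, S = {1, 4, 7, 9}:
n :  0  1  2  3  4  5  6  7  8  9 10 11 12 13 14 15 16 17 18 19 20 21 22 23 24 25 26
G :  0  1  0  1  2  0  1  2  0  1  0  1  2  0  1  2  0  1  0  1  2  0  1  2  0  1  0
G_B(26) = 0.
Combined Grundy value = 2 ⊕ 0 = 2.

2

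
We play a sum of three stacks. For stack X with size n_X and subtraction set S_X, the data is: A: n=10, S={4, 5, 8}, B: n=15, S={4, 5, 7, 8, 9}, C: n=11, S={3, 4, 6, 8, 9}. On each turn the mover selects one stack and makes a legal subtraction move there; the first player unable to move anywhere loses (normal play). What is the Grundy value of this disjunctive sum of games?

Stack A, S = {4, 5, 8}:
G(0) = 0
G(1) = mex{} = 0
G(2) = mex{} = 0
G(3) = mex{} = 0
G(4) = mex{0} = 1
G(5) = mex{0,0} = 1
G(6) = mex{0,0} = 1
G(7) = mex{0,0} = 1
G(8) = mex{1,0,0} = 2
G(9) = mex{1,1,0} = 2
G(10) = mex{1,1,0} = 2
G_A(10) = 2.
Stack B, S = {4, 5, 7, 8, 9}:
G(0) = 0
G(1) = mex{} = 0
G(2) = mex{} = 0
G(3) = mex{} = 0
G(4) = mex{0} = 1
G(5) = mex{0,0} = 1
G(6) = mex{0,0} = 1
G(7) = mex{0,0,0} = 1
G(8) = mex{1,0,0,0} = 2
G(9) = mex{1,1,0,0,0} = 2
G(10) = mex{1,1,0,0,0} = 2
G(11) = mex{1,1,1,0,0} = 2
G(12) = mex{2,1,1,1,0} = 3
G(13) = mex{2,2,1,1,1} = 0
G(14) = mex{2,2,1,1,1} = 0
G(15) = mex{2,2,2,1,1} = 0
G_B(15) = 0.
Stack C, S = {3, 4, 6, 8, 9}:
G(0) = 0
G(1) = mex{} = 0
G(2) = mex{} = 0
G(3) = mex{0} = 1
G(4) = mex{0,0} = 1
G(5) = mex{0,0} = 1
G(6) = mex{1,0,0} = 2
G(7) = mex{1,1,0} = 2
G(8) = mex{1,1,0,0} = 2
G(9) = mex{2,1,1,0,0} = 3
G(10) = mex{2,2,1,0,0} = 3
G(11) = mex{2,2,1,1,0} = 3
G_C(11) = 3.
Combined Grundy value = 2 ⊕ 0 ⊕ 3 = 1.

1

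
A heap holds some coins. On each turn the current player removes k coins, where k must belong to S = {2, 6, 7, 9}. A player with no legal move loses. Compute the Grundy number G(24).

2

n :  0  1  2  3  4  5  6  7  8  9 10 11 12 13 14 15 16 17 18 19 20 21 22 23 24
G :  0  0  1  1  0  0  1  1  2  2  3  3  2  2  3  0  0  1  1  0  0  1  1  2  2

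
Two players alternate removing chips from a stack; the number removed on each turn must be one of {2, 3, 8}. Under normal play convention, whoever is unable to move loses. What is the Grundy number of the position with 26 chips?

0

n :  0  1  2  3  4  5  6  7  8  9 10 11 12 13 14 15 16 17 18 19 20 21 22 23 24 25 26
G :  0  0  1  1  2  0  0  1  1  2  0  0  1  1  2  0  0  1  1  2  0  0  1  1  2  0  0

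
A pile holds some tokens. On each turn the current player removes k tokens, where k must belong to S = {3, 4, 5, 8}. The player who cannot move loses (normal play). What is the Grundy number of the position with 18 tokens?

G(0) = 0
G(1) = mex{} = 0
G(2) = mex{} = 0
G(3) = mex{0} = 1
G(4) = mex{0,0} = 1
G(5) = mex{0,0,0} = 1
G(6) = mex{1,0,0} = 2
G(7) = mex{1,1,0} = 2
G(8) = mex{1,1,1,0} = 2
G(9) = mex{2,1,1,0} = 3
G(10) = mex{2,2,1,0} = 3
G(11) = mex{2,2,2,1} = 0
G(12) = mex{3,2,2,1} = 0
G(13) = mex{3,3,2,1} = 0
G(14) = mex{0,3,3,2} = 1
G(15) = mex{0,0,3,2} = 1
G(16) = mex{0,0,0,2} = 1
G(17) = mex{1,0,0,3} = 2
G(18) = mex{1,1,0,3} = 2

2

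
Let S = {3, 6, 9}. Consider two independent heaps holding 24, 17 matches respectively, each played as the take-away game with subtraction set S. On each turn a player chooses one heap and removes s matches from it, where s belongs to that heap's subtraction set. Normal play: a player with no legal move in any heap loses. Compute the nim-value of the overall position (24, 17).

All heaps use S = {3, 6, 9}:
G(0) = 0
G(1) = mex{} = 0
G(2) = mex{} = 0
G(3) = mex{0} = 1
G(4) = mex{0} = 1
G(5) = mex{0} = 1
G(6) = mex{1,0} = 2
G(7) = mex{1,0} = 2
G(8) = mex{1,0} = 2
G(9) = mex{2,1,0} = 3
G(10) = mex{2,1,0} = 3
G(11) = mex{2,1,0} = 3
G(12) = mex{3,2,1} = 0
G(13) = mex{3,2,1} = 0
G(14) = mex{3,2,1} = 0
G(15) = mex{0,3,2} = 1
G(16) = mex{0,3,2} = 1
G(17) = mex{0,3,2} = 1
G(18) = mex{1,0,3} = 2
G(19) = mex{1,0,3} = 2
G(20) = mex{1,0,3} = 2
G(21) = mex{2,1,0} = 3
G(22) = mex{2,1,0} = 3
G(23) = mex{2,1,0} = 3
G(24) = mex{3,2,1} = 0
Heap A: G(24) = 0.
Heap B: G(17) = 1.
Combined Grundy value = 0 ⊕ 1 = 1.

1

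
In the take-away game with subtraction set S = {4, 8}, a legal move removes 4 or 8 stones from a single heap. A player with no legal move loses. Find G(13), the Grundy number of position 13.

0

G(0) = 0
G(1) = mex{} = 0
G(2) = mex{} = 0
G(3) = mex{} = 0
G(4) = mex{0} = 1
G(5) = mex{0} = 1
G(6) = mex{0} = 1
G(7) = mex{0} = 1
G(8) = mex{1,0} = 2
G(9) = mex{1,0} = 2
G(10) = mex{1,0} = 2
G(11) = mex{1,0} = 2
G(12) = mex{2,1} = 0
G(13) = mex{2,1} = 0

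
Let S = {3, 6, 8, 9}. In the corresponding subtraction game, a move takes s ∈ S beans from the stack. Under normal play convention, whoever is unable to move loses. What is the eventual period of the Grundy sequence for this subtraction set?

n :  0  1  2  3  4  5  6  7  8  9 10 11 12 13 14 15 16 17 18 19 20 21 22 23 24 25
G :  0  0  0  1  1  1  2  2  2  3  3  3  0  0  0  1  1  1  2  2  2  3  3  3  0  0
G(n+12) = G(n) holds for n = 0,…,8 (a full window of length max(S) = 9), so the sequence is purely periodic with period 12.

12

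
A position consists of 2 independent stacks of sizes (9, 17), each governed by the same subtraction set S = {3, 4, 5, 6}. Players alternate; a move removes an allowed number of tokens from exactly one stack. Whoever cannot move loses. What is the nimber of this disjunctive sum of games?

2

All stacks use S = {3, 4, 5, 6}:
G(0) = 0
G(1) = mex{} = 0
G(2) = mex{} = 0
G(3) = mex{0} = 1
G(4) = mex{0,0} = 1
G(5) = mex{0,0,0} = 1
G(6) = mex{1,0,0,0} = 2
G(7) = mex{1,1,0,0} = 2
G(8) = mex{1,1,1,0} = 2
G(9) = mex{2,1,1,1} = 0
G(10) = mex{2,2,1,1} = 0
G(11) = mex{2,2,2,1} = 0
G(12) = mex{0,2,2,2} = 1
G(13) = mex{0,0,2,2} = 1
G(14) = mex{0,0,0,2} = 1
G(15) = mex{1,0,0,0} = 2
G(16) = mex{1,1,0,0} = 2
G(17) = mex{1,1,1,0} = 2
Stack A: G(9) = 0.
Stack B: G(17) = 2.
Combined Grundy value = 0 ⊕ 2 = 2.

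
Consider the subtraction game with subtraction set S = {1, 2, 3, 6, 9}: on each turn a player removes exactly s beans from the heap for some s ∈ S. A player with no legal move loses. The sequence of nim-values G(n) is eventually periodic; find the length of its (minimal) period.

4

n :  0  1  2  3  4  5  6  7  8  9 10 11 12 13 14
G :  0  1  2  3  0  1  2  3  0  1  2  3  0  1  2
G(n+4) = G(n) holds for n = 0,…,8 (a full window of length max(S) = 9), so the sequence is purely periodic with period 4.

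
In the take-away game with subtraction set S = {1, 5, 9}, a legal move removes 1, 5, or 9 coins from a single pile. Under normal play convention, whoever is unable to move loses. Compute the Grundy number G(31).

1

G(0) = 0
G(1) = mex{0} = 1
G(2) = mex{1} = 0
G(3) = mex{0} = 1
G(4) = mex{1} = 0
G(5) = mex{0,0} = 1
G(6) = mex{1,1} = 0
G(7) = mex{0,0} = 1
G(8) = mex{1,1} = 0
G(9) = mex{0,0,0} = 1
G(10) = mex{1,1,1} = 0
G(11) = mex{0,0,0} = 1
G(12) = mex{1,1,1} = 0
G(13) = mex{0,0,0} = 1
G(14) = mex{1,1,1} = 0
G(15) = mex{0,0,0} = 1
G(16) = mex{1,1,1} = 0
G(17) = mex{0,0,0} = 1
G(18) = mex{1,1,1} = 0
G(19) = mex{0,0,0} = 1
G(20) = mex{1,1,1} = 0
G(21) = mex{0,0,0} = 1
G(22) = mex{1,1,1} = 0
G(23) = mex{0,0,0} = 1
G(24) = mex{1,1,1} = 0
G(25) = mex{0,0,0} = 1
G(26) = mex{1,1,1} = 0
G(27) = mex{0,0,0} = 1
G(28) = mex{1,1,1} = 0
G(29) = mex{0,0,0} = 1
G(30) = mex{1,1,1} = 0
G(31) = mex{0,0,0} = 1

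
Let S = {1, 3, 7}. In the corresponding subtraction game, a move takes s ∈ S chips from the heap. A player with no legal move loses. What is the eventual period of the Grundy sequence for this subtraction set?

n :  0  1  2  3  4  5  6  7  8  9 10 11 12 13 14
G :  0  1  0  1  0  1  0  1  0  1  0  1  0  1  0
G(n+2) = G(n) holds for n = 0,…,6 (a full window of length max(S) = 7), so the sequence is purely periodic with period 2.

2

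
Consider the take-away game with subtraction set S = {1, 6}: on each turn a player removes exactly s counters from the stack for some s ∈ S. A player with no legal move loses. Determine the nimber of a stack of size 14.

0

G(0) = 0
G(1) = mex{0} = 1
G(2) = mex{1} = 0
G(3) = mex{0} = 1
G(4) = mex{1} = 0
G(5) = mex{0} = 1
G(6) = mex{1,0} = 2
G(7) = mex{2,1} = 0
G(8) = mex{0,0} = 1
G(9) = mex{1,1} = 0
G(10) = mex{0,0} = 1
G(11) = mex{1,1} = 0
G(12) = mex{0,2} = 1
G(13) = mex{1,0} = 2
G(14) = mex{2,1} = 0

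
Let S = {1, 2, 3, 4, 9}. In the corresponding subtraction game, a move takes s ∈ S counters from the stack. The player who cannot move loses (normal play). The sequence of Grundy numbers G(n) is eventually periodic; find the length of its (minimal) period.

n :  0  1  2  3  4  5  6  7  8  9 10 11 12 13 14 15
G :  0  1  2  3  4  0  1  2  3  4  0  1  2  3  4  0
G(n+5) = G(n) holds for n = 0,…,8 (a full window of length max(S) = 9), so the sequence is purely periodic with period 5.

5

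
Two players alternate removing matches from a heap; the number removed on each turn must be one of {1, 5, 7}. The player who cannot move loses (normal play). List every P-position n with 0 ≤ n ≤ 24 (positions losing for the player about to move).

0, 2, 4, 6, 8, 10, 12, 14, 16, 18, 20, 22, 24

n :  0  1  2  3  4  5  6  7  8  9 10 11 12 13 14 15 16 17 18 19 20 21 22 23 24
G :  0  1  0  1  0  1  0  1  0  1  0  1  0  1  0  1  0  1  0  1  0  1  0  1  0
P-positions are exactly the n with G(n) = 0.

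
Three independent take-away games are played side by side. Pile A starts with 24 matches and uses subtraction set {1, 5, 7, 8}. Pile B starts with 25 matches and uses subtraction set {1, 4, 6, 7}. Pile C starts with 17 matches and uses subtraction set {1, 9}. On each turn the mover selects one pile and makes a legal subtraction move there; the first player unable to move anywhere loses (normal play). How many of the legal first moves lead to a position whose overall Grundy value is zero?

0

Pile A, S = {1, 5, 7, 8}:
n :  0  1  2  3  4  5  6  7  8  9 10 11 12 13 14 15 16 17 18 19 20 21 22 23 24
G :  0  1  0  1  0  1  0  1  2  3  2  3  2  3  2  0  1  0  1  0  1  0  1  2  3
G_A(24) = 3.
Pile B, S = {1, 4, 6, 7}:
n :  0  1  2  3  4  5  6  7  8  9 10 11 12 13 14 15 16 17 18 19 20 21 22 23 24 25
G :  0  1  0  1  2  0  1  2  3  2  0  1  2  0  1  0  1  2  0  1  2  3  2  0  1  2
G_B(25) = 2.
Pile C, S = {1, 9}:
G(0) = 0
G(1) = mex{0} = 1
G(2) = mex{1} = 0
G(3) = mex{0} = 1
G(4) = mex{1} = 0
G(5) = mex{0} = 1
G(6) = mex{1} = 0
G(7) = mex{0} = 1
G(8) = mex{1} = 0
G(9) = mex{0,0} = 1
G(10) = mex{1,1} = 0
G(11) = mex{0,0} = 1
G(12) = mex{1,1} = 0
G(13) = mex{0,0} = 1
G(14) = mex{1,1} = 0
G(15) = mex{0,0} = 1
G(16) = mex{1,1} = 0
G(17) = mex{0,0} = 1
G_C(17) = 1.
Combined Grundy value = 3 ⊕ 2 ⊕ 1 = 0.
A winning move leaves total XOR = 0, i.e. changes one component's Grundy value g to g ⊕ X where X is the current total.
Pile A: target g' = 3⊕0 = 3, but every legal move changes the Grundy value (mex property), so 0 moves.
Pile B: target g' = 2⊕0 = 2, but every legal move changes the Grundy value (mex property), so 0 moves.
Pile C: target g' = 1⊕0 = 1, but every legal move changes the Grundy value (mex property), so 0 moves.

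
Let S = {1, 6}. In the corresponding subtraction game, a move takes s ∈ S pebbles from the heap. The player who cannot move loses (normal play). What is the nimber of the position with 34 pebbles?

2

n :  0  1  2  3  4  5  6  7  8  9 10 11 12 13 14 15 16 17 18 19 20 21 22 23 24 25 26 27 28 29 30 31 32 33 34
G :  0  1  0  1  0  1  2  0  1  0  1  0  1  2  0  1  0  1  0  1  2  0  1  0  1  0  1  2  0  1  0  1  0  1  2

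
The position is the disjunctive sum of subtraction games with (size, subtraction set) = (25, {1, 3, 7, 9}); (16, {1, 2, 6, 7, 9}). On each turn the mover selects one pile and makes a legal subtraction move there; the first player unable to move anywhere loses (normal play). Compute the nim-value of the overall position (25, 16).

1

Pile A, S = {1, 3, 7, 9}:
G(0) = 0
G(1) = mex{0} = 1
G(2) = mex{1} = 0
G(3) = mex{0,0} = 1
G(4) = mex{1,1} = 0
G(5) = mex{0,0} = 1
G(6) = mex{1,1} = 0
G(7) = mex{0,0,0} = 1
G(8) = mex{1,1,1} = 0
G(9) = mex{0,0,0,0} = 1
G(10) = mex{1,1,1,1} = 0
G(11) = mex{0,0,0,0} = 1
G(12) = mex{1,1,1,1} = 0
G(13) = mex{0,0,0,0} = 1
G(14) = mex{1,1,1,1} = 0
G(15) = mex{0,0,0,0} = 1
G(16) = mex{1,1,1,1} = 0
G(17) = mex{0,0,0,0} = 1
G(18) = mex{1,1,1,1} = 0
G(19) = mex{0,0,0,0} = 1
G(20) = mex{1,1,1,1} = 0
G(21) = mex{0,0,0,0} = 1
G(22) = mex{1,1,1,1} = 0
G(23) = mex{0,0,0,0} = 1
G(24) = mex{1,1,1,1} = 0
G(25) = mex{0,0,0,0} = 1
G_A(25) = 1.
Pile B, S = {1, 2, 6, 7, 9}:
G(0) = 0
G(1) = mex{0} = 1
G(2) = mex{1,0} = 2
G(3) = mex{2,1} = 0
G(4) = mex{0,2} = 1
G(5) = mex{1,0} = 2
G(6) = mex{2,1,0} = 3
G(7) = mex{3,2,1,0} = 4
G(8) = mex{4,3,2,1} = 0
G(9) = mex{0,4,0,2,0} = 1
G(10) = mex{1,0,1,0,1} = 2
G(11) = mex{2,1,2,1,2} = 0
G(12) = mex{0,2,3,2,0} = 1
G(13) = mex{1,0,4,3,1} = 2
G(14) = mex{2,1,0,4,2} = 3
G(15) = mex{3,2,1,0,3} = 4
G(16) = mex{4,3,2,1,4} = 0
G_B(16) = 0.
Combined Grundy value = 1 ⊕ 0 = 1.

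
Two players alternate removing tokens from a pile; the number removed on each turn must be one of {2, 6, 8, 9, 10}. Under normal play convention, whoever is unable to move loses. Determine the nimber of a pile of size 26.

3

G(0) = 0
G(1) = mex{} = 0
G(2) = mex{0} = 1
G(3) = mex{0} = 1
G(4) = mex{1} = 0
G(5) = mex{1} = 0
G(6) = mex{0,0} = 1
G(7) = mex{0,0} = 1
G(8) = mex{1,1,0} = 2
G(9) = mex{1,1,0,0} = 2
G(10) = mex{2,0,1,0,0} = 3
G(11) = mex{2,0,1,1,0} = 3
G(12) = mex{3,1,0,1,1} = 2
G(13) = mex{3,1,0,0,1} = 2
G(14) = mex{2,2,1,0,0} = 3
G(15) = mex{2,2,1,1,0} = 3
G(16) = mex{3,3,2,1,1} = 0
G(17) = mex{3,3,2,2,1} = 0
G(18) = mex{0,2,3,2,2} = 1
G(19) = mex{0,2,3,3,2} = 1
G(20) = mex{1,3,2,3,3} = 0
G(21) = mex{1,3,2,2,3} = 0
G(22) = mex{0,0,3,2,2} = 1
G(23) = mex{0,0,3,3,2} = 1
G(24) = mex{1,1,0,3,3} = 2
G(25) = mex{1,1,0,0,3} = 2
G(26) = mex{2,0,1,0,0} = 3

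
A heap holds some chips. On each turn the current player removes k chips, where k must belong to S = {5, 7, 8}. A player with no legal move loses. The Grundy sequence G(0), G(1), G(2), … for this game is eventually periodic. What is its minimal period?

G(0) = 0
G(1) = mex{} = 0
G(2) = mex{} = 0
G(3) = mex{} = 0
G(4) = mex{} = 0
G(5) = mex{0} = 1
G(6) = mex{0} = 1
G(7) = mex{0,0} = 1
G(8) = mex{0,0,0} = 1
G(9) = mex{0,0,0} = 1
G(10) = mex{1,0,0} = 2
G(11) = mex{1,0,0} = 2
G(12) = mex{1,1,0} = 2
G(13) = mex{1,1,1} = 0
G(14) = mex{1,1,1} = 0
G(15) = mex{2,1,1} = 0
G(16) = mex{2,1,1} = 0
G(17) = mex{2,2,1} = 0
G(18) = mex{0,2,2} = 1
G(19) = mex{0,2,2} = 1
G(20) = mex{0,0,2} = 1
G(21) = mex{0,0,0} = 1
G(22) = mex{0,0,0} = 1
G(23) = mex{1,0,0} = 2
G(24) = mex{1,0,0} = 2
G(25) = mex{1,1,0} = 2
G(26) = mex{1,1,1} = 0
G(27) = mex{1,1,1} = 0
G(n+13) = G(n) holds for n = 0,…,7 (a full window of length max(S) = 8), so the sequence is purely periodic with period 13.

13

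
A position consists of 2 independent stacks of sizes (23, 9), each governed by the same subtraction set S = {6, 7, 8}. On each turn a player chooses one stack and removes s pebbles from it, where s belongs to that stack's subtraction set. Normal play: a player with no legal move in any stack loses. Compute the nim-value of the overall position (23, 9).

All stacks use S = {6, 7, 8}:
G(0) = 0
G(1) = mex{} = 0
G(2) = mex{} = 0
G(3) = mex{} = 0
G(4) = mex{} = 0
G(5) = mex{} = 0
G(6) = mex{0} = 1
G(7) = mex{0,0} = 1
G(8) = mex{0,0,0} = 1
G(9) = mex{0,0,0} = 1
G(10) = mex{0,0,0} = 1
G(11) = mex{0,0,0} = 1
G(12) = mex{1,0,0} = 2
G(13) = mex{1,1,0} = 2
G(14) = mex{1,1,1} = 0
G(15) = mex{1,1,1} = 0
G(16) = mex{1,1,1} = 0
G(17) = mex{1,1,1} = 0
G(18) = mex{2,1,1} = 0
G(19) = mex{2,2,1} = 0
G(20) = mex{0,2,2} = 1
G(21) = mex{0,0,2} = 1
G(22) = mex{0,0,0} = 1
G(23) = mex{0,0,0} = 1
Stack A: G(23) = 1.
Stack B: G(9) = 1.
Combined Grundy value = 1 ⊕ 1 = 0.

0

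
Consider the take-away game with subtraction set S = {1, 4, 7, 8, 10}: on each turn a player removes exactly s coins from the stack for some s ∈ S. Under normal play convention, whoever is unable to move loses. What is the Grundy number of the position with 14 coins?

0

G(0) = 0
G(1) = mex{0} = 1
G(2) = mex{1} = 0
G(3) = mex{0} = 1
G(4) = mex{1,0} = 2
G(5) = mex{2,1} = 0
G(6) = mex{0,0} = 1
G(7) = mex{1,1,0} = 2
G(8) = mex{2,2,1,0} = 3
G(9) = mex{3,0,0,1} = 2
G(10) = mex{2,1,1,0,0} = 3
G(11) = mex{3,2,2,1,1} = 0
G(12) = mex{0,3,0,2,0} = 1
G(13) = mex{1,2,1,0,1} = 3
G(14) = mex{3,3,2,1,2} = 0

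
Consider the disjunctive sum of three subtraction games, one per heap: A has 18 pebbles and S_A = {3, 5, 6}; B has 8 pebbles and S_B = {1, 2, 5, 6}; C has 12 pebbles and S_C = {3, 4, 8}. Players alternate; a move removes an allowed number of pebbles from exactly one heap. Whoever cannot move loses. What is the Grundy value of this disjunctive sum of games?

1

Heap A, S = {3, 5, 6}:
n :  0  1  2  3  4  5  6  7  8  9 10 11 12 13 14 15 16 17 18
G :  0  0  0  1  1  1  2  2  2  0  0  0  1  1  1  2  2  2  0
G_A(18) = 0.
Heap B, S = {1, 2, 5, 6}:
n : 0 1 2 3 4 5 6 7 8
G : 0 1 2 0 1 2 3 0 1
G_B(8) = 1.
Heap C, S = {3, 4, 8}:
G(0) = 0
G(1) = mex{} = 0
G(2) = mex{} = 0
G(3) = mex{0} = 1
G(4) = mex{0,0} = 1
G(5) = mex{0,0} = 1
G(6) = mex{1,0} = 2
G(7) = mex{1,1} = 0
G(8) = mex{1,1,0} = 2
G(9) = mex{2,1,0} = 3
G(10) = mex{0,2,0} = 1
G(11) = mex{2,0,1} = 3
G(12) = mex{3,2,1} = 0
G_C(12) = 0.
Combined Grundy value = 0 ⊕ 1 ⊕ 0 = 1.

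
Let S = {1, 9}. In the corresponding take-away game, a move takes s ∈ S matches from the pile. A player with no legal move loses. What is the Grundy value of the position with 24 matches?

G(0) = 0
G(1) = mex{0} = 1
G(2) = mex{1} = 0
G(3) = mex{0} = 1
G(4) = mex{1} = 0
G(5) = mex{0} = 1
G(6) = mex{1} = 0
G(7) = mex{0} = 1
G(8) = mex{1} = 0
G(9) = mex{0,0} = 1
G(10) = mex{1,1} = 0
G(11) = mex{0,0} = 1
G(12) = mex{1,1} = 0
G(13) = mex{0,0} = 1
G(14) = mex{1,1} = 0
G(15) = mex{0,0} = 1
G(16) = mex{1,1} = 0
G(17) = mex{0,0} = 1
G(18) = mex{1,1} = 0
G(19) = mex{0,0} = 1
G(20) = mex{1,1} = 0
G(21) = mex{0,0} = 1
G(22) = mex{1,1} = 0
G(23) = mex{0,0} = 1
G(24) = mex{1,1} = 0

0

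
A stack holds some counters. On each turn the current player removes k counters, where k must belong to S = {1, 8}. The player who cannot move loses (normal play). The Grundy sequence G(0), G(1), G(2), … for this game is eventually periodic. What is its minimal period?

n :  0  1  2  3  4  5  6  7  8  9 10 11 12 13 14 15 16 17 18 19
G :  0  1  0  1  0  1  0  1  2  0  1  0  1  0  1  0  1  2  0  1
G(n+9) = G(n) holds for n = 0,…,7 (a full window of length max(S) = 8), so the sequence is purely periodic with period 9.

9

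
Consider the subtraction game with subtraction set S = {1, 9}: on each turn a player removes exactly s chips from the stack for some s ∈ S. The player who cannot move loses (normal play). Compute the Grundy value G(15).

1

G(0) = 0
G(1) = mex{0} = 1
G(2) = mex{1} = 0
G(3) = mex{0} = 1
G(4) = mex{1} = 0
G(5) = mex{0} = 1
G(6) = mex{1} = 0
G(7) = mex{0} = 1
G(8) = mex{1} = 0
G(9) = mex{0,0} = 1
G(10) = mex{1,1} = 0
G(11) = mex{0,0} = 1
G(12) = mex{1,1} = 0
G(13) = mex{0,0} = 1
G(14) = mex{1,1} = 0
G(15) = mex{0,0} = 1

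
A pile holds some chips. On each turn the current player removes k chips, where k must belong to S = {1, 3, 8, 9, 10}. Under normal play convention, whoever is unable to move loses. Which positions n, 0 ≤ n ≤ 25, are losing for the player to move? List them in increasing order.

0, 2, 4, 6, 17, 19, 21, 23

G(0) = 0
G(1) = mex{0} = 1
G(2) = mex{1} = 0
G(3) = mex{0,0} = 1
G(4) = mex{1,1} = 0
G(5) = mex{0,0} = 1
G(6) = mex{1,1} = 0
G(7) = mex{0,0} = 1
G(8) = mex{1,1,0} = 2
G(9) = mex{2,0,1,0} = 3
G(10) = mex{3,1,0,1,0} = 2
G(11) = mex{2,2,1,0,1} = 3
G(12) = mex{3,3,0,1,0} = 2
G(13) = mex{2,2,1,0,1} = 3
G(14) = mex{3,3,0,1,0} = 2
G(15) = mex{2,2,1,0,1} = 3
G(16) = mex{3,3,2,1,0} = 4
G(17) = mex{4,2,3,2,1} = 0
G(18) = mex{0,3,2,3,2} = 1
G(19) = mex{1,4,3,2,3} = 0
G(20) = mex{0,0,2,3,2} = 1
G(21) = mex{1,1,3,2,3} = 0
G(22) = mex{0,0,2,3,2} = 1
G(23) = mex{1,1,3,2,3} = 0
G(24) = mex{0,0,4,3,2} = 1
G(25) = mex{1,1,0,4,3} = 2
P-positions are exactly the n with G(n) = 0.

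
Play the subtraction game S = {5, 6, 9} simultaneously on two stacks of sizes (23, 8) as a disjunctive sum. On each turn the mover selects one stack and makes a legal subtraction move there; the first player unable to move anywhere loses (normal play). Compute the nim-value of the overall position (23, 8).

All stacks use S = {5, 6, 9}:
n :  0  1  2  3  4  5  6  7  8  9 10 11 12 13 14 15 16 17 18 19 20 21 22 23
G :  0  0  0  0  0  1  1  1  1  1  2  2  2  2  0  0  0  0  0  1  1  1  1  1
Stack A: G(23) = 1.
Stack B: G(8) = 1.
Combined Grundy value = 1 ⊕ 1 = 0.

0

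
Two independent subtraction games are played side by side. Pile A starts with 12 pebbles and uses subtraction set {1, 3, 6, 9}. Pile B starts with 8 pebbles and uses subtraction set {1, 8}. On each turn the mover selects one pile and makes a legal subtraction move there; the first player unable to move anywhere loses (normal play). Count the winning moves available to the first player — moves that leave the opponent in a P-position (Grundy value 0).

2

Pile A, S = {1, 3, 6, 9}:
n :  0  1  2  3  4  5  6  7  8  9 10 11 12
G :  0  1  0  1  0  1  2  3  2  3  2  3  0
G_A(12) = 0.
Pile B, S = {1, 8}:
n : 0 1 2 3 4 5 6 7 8
G : 0 1 0 1 0 1 0 1 2
G_B(8) = 2.
Combined Grundy value = 0 ⊕ 2 = 2.
A winning move leaves total XOR = 0, i.e. changes one component's Grundy value g to g ⊕ X where X is the current total.
Pile A: need g' = 0⊕2 = 2. Options: 12−1→G=3, 12−3→G=3, 12−6→G=2, 12−9→G=1. Hits: 1.
Pile B: need g' = 2⊕2 = 0. Options: 8−1→G=1, 8−8→G=0. Hits: 1.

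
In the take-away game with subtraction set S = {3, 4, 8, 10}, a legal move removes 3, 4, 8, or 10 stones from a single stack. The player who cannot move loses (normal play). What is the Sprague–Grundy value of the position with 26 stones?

n :  0  1  2  3  4  5  6  7  8  9 10 11 12 13 14 15 16 17 18 19 20 21 22 23 24 25 26
G :  0  0  0  1  1  1  2  0  2  3  1  3  4  0  0  2  1  1  3  0  0  2  1  1  3  0  0

0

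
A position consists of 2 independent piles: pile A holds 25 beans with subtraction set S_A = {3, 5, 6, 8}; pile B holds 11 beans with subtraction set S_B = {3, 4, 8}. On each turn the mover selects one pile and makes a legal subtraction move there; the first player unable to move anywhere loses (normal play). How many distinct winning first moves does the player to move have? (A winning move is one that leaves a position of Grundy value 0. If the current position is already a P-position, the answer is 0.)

2

Pile A, S = {3, 5, 6, 8}:
G(0) = 0
G(1) = mex{} = 0
G(2) = mex{} = 0
G(3) = mex{0} = 1
G(4) = mex{0} = 1
G(5) = mex{0,0} = 1
G(6) = mex{1,0,0} = 2
G(7) = mex{1,0,0} = 2
G(8) = mex{1,1,0,0} = 2
G(9) = mex{2,1,1,0} = 3
G(10) = mex{2,1,1,0} = 3
G(11) = mex{2,2,1,1} = 0
G(12) = mex{3,2,2,1} = 0
G(13) = mex{3,2,2,1} = 0
G(14) = mex{0,3,2,2} = 1
G(15) = mex{0,3,3,2} = 1
G(16) = mex{0,0,3,2} = 1
G(17) = mex{1,0,0,3} = 2
G(18) = mex{1,0,0,3} = 2
G(19) = mex{1,1,0,0} = 2
G(20) = mex{2,1,1,0} = 3
G(21) = mex{2,1,1,0} = 3
G(22) = mex{2,2,1,1} = 0
G(23) = mex{3,2,2,1} = 0
G(24) = mex{3,2,2,1} = 0
G(25) = mex{0,3,2,2} = 1
G_A(25) = 1.
Pile B, S = {3, 4, 8}:
n :  0  1  2  3  4  5  6  7  8  9 10 11
G :  0  0  0  1  1  1  2  0  2  3  1  3
G_B(11) = 3.
Combined Grundy value = 1 ⊕ 3 = 2.
A winning move leaves total XOR = 0, i.e. changes one component's Grundy value g to g ⊕ X where X is the current total.
Pile A: need g' = 1⊕2 = 3. Options: 25−3→G=0, 25−5→G=3, 25−6→G=2, 25−8→G=2. Hits: 1.
Pile B: need g' = 3⊕2 = 1. Options: 11−3→G=2, 11−4→G=0, 11−8→G=1. Hits: 1.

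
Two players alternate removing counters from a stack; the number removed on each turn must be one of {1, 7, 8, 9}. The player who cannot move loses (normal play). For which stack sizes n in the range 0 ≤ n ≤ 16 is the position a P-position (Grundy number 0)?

0, 2, 4, 6, 16

G(0) = 0
G(1) = mex{0} = 1
G(2) = mex{1} = 0
G(3) = mex{0} = 1
G(4) = mex{1} = 0
G(5) = mex{0} = 1
G(6) = mex{1} = 0
G(7) = mex{0,0} = 1
G(8) = mex{1,1,0} = 2
G(9) = mex{2,0,1,0} = 3
G(10) = mex{3,1,0,1} = 2
G(11) = mex{2,0,1,0} = 3
G(12) = mex{3,1,0,1} = 2
G(13) = mex{2,0,1,0} = 3
G(14) = mex{3,1,0,1} = 2
G(15) = mex{2,2,1,0} = 3
G(16) = mex{3,3,2,1} = 0
P-positions are exactly the n with G(n) = 0.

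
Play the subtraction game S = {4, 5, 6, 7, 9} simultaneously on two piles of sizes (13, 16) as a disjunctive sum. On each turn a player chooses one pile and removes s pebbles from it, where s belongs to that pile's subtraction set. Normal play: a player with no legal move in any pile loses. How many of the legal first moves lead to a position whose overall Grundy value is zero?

0

All piles use S = {4, 5, 6, 7, 9}:
n :  0  1  2  3  4  5  6  7  8  9 10 11 12 13 14 15 16
G :  0  0  0  0  1  1  1  1  2  2  2  2  3  0  0  0  0
Pile A: G(13) = 0.
Pile B: G(16) = 0.
Combined Grundy value = 0 ⊕ 0 = 0.
A winning move leaves total XOR = 0, i.e. changes one component's Grundy value g to g ⊕ X where X is the current total.
Pile A: target g' = 0⊕0 = 0, but every legal move changes the Grundy value (mex property), so 0 moves.
Pile B: target g' = 0⊕0 = 0, but every legal move changes the Grundy value (mex property), so 0 moves.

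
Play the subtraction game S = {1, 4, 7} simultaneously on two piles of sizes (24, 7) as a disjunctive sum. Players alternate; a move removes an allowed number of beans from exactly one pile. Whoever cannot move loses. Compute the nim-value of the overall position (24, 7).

All piles use S = {1, 4, 7}:
G(0) = 0
G(1) = mex{0} = 1
G(2) = mex{1} = 0
G(3) = mex{0} = 1
G(4) = mex{1,0} = 2
G(5) = mex{2,1} = 0
G(6) = mex{0,0} = 1
G(7) = mex{1,1,0} = 2
G(8) = mex{2,2,1} = 0
G(9) = mex{0,0,0} = 1
G(10) = mex{1,1,1} = 0
G(11) = mex{0,2,2} = 1
G(12) = mex{1,0,0} = 2
G(13) = mex{2,1,1} = 0
G(14) = mex{0,0,2} = 1
G(15) = mex{1,1,0} = 2
G(16) = mex{2,2,1} = 0
G(17) = mex{0,0,0} = 1
G(18) = mex{1,1,1} = 0
G(19) = mex{0,2,2} = 1
G(20) = mex{1,0,0} = 2
G(21) = mex{2,1,1} = 0
G(22) = mex{0,0,2} = 1
G(23) = mex{1,1,0} = 2
G(24) = mex{2,2,1} = 0
Pile A: G(24) = 0.
Pile B: G(7) = 2.
Combined Grundy value = 0 ⊕ 2 = 2.

2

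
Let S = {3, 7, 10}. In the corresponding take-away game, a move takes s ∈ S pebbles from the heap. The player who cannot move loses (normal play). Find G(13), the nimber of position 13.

2

n :  0  1  2  3  4  5  6  7  8  9 10 11 12 13
G :  0  0  0  1  1  1  0  2  2  1  3  3  2  2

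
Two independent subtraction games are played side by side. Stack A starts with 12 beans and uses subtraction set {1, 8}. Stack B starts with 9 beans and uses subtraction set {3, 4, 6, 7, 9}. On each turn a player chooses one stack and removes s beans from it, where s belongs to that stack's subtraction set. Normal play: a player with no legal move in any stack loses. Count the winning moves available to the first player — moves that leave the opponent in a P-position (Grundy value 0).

2

Stack A, S = {1, 8}:
n :  0  1  2  3  4  5  6  7  8  9 10 11 12
G :  0  1  0  1  0  1  0  1  2  0  1  0  1
G_A(12) = 1.
Stack B, S = {3, 4, 6, 7, 9}:
n : 0 1 2 3 4 5 6 7 8 9
G : 0 0 0 1 1 1 2 2 2 3
G_B(9) = 3.
Combined Grundy value = 1 ⊕ 3 = 2.
A winning move leaves total XOR = 0, i.e. changes one component's Grundy value g to g ⊕ X where X is the current total.
Stack A: need g' = 1⊕2 = 3. Options: 12−1→G=0, 12−8→G=0. Hits: 0.
Stack B: need g' = 3⊕2 = 1. Options: 9−3→G=2, 9−4→G=1, 9−6→G=1, 9−7→G=0, 9−9→G=0. Hits: 2.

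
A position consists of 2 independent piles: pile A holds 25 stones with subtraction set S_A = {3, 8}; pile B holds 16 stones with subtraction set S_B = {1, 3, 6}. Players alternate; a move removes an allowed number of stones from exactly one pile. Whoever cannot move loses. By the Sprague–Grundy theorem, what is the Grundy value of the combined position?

2

Pile A, S = {3, 8}:
n :  0  1  2  3  4  5  6  7  8  9 10 11 12 13 14 15 16 17 18 19 20 21 22 23 24 25
G :  0  0  0  1  1  1  0  0  2  1  1  0  0  0  1  1  1  0  0  2  1  1  0  0  0  1
G_A(25) = 1.
Pile B, S = {1, 3, 6}:
G(0) = 0
G(1) = mex{0} = 1
G(2) = mex{1} = 0
G(3) = mex{0,0} = 1
G(4) = mex{1,1} = 0
G(5) = mex{0,0} = 1
G(6) = mex{1,1,0} = 2
G(7) = mex{2,0,1} = 3
G(8) = mex{3,1,0} = 2
G(9) = mex{2,2,1} = 0
G(10) = mex{0,3,0} = 1
G(11) = mex{1,2,1} = 0
G(12) = mex{0,0,2} = 1
G(13) = mex{1,1,3} = 0
G(14) = mex{0,0,2} = 1
G(15) = mex{1,1,0} = 2
G(16) = mex{2,0,1} = 3
G_B(16) = 3.
Combined Grundy value = 1 ⊕ 3 = 2.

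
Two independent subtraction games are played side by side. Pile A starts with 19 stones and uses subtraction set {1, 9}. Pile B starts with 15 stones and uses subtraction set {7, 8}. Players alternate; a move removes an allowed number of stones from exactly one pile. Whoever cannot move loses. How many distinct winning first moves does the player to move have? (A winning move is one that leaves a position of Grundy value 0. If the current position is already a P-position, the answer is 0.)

Pile A, S = {1, 9}:
G(0) = 0
G(1) = mex{0} = 1
G(2) = mex{1} = 0
G(3) = mex{0} = 1
G(4) = mex{1} = 0
G(5) = mex{0} = 1
G(6) = mex{1} = 0
G(7) = mex{0} = 1
G(8) = mex{1} = 0
G(9) = mex{0,0} = 1
G(10) = mex{1,1} = 0
G(11) = mex{0,0} = 1
G(12) = mex{1,1} = 0
G(13) = mex{0,0} = 1
G(14) = mex{1,1} = 0
G(15) = mex{0,0} = 1
G(16) = mex{1,1} = 0
G(17) = mex{0,0} = 1
G(18) = mex{1,1} = 0
G(19) = mex{0,0} = 1
G_A(19) = 1.
Pile B, S = {7, 8}:
n :  0  1  2  3  4  5  6  7  8  9 10 11 12 13 14 15
G :  0  0  0  0  0  0  0  1  1  1  1  1  1  1  2  0
G_B(15) = 0.
Combined Grundy value = 1 ⊕ 0 = 1.
A winning move leaves total XOR = 0, i.e. changes one component's Grundy value g to g ⊕ X where X is the current total.
Pile A: need g' = 1⊕1 = 0. Options: 19−1→G=0, 19−9→G=0. Hits: 2.
Pile B: need g' = 0⊕1 = 1. Options: 15−7→G=1, 15−8→G=1. Hits: 2.

4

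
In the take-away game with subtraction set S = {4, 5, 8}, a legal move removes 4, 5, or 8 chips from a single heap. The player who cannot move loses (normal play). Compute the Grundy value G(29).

G(0) = 0
G(1) = mex{} = 0
G(2) = mex{} = 0
G(3) = mex{} = 0
G(4) = mex{0} = 1
G(5) = mex{0,0} = 1
G(6) = mex{0,0} = 1
G(7) = mex{0,0} = 1
G(8) = mex{1,0,0} = 2
G(9) = mex{1,1,0} = 2
G(10) = mex{1,1,0} = 2
G(11) = mex{1,1,0} = 2
G(12) = mex{2,1,1} = 0
G(13) = mex{2,2,1} = 0
G(14) = mex{2,2,1} = 0
G(15) = mex{2,2,1} = 0
G(16) = mex{0,2,2} = 1
G(17) = mex{0,0,2} = 1
G(18) = mex{0,0,2} = 1
G(19) = mex{0,0,2} = 1
G(20) = mex{1,0,0} = 2
G(21) = mex{1,1,0} = 2
G(22) = mex{1,1,0} = 2
G(23) = mex{1,1,0} = 2
G(24) = mex{2,1,1} = 0
G(25) = mex{2,2,1} = 0
G(26) = mex{2,2,1} = 0
G(27) = mex{2,2,1} = 0
G(28) = mex{0,2,2} = 1
G(29) = mex{0,0,2} = 1

1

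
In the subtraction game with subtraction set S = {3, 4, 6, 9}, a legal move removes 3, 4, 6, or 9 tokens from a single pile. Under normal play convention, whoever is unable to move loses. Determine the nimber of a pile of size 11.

3

G(0) = 0
G(1) = mex{} = 0
G(2) = mex{} = 0
G(3) = mex{0} = 1
G(4) = mex{0,0} = 1
G(5) = mex{0,0} = 1
G(6) = mex{1,0,0} = 2
G(7) = mex{1,1,0} = 2
G(8) = mex{1,1,0} = 2
G(9) = mex{2,1,1,0} = 3
G(10) = mex{2,2,1,0} = 3
G(11) = mex{2,2,1,0} = 3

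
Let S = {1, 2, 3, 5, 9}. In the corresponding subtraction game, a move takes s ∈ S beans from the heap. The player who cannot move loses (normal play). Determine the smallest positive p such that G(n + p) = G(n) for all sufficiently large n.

G(0) = 0
G(1) = mex{0} = 1
G(2) = mex{1,0} = 2
G(3) = mex{2,1,0} = 3
G(4) = mex{3,2,1} = 0
G(5) = mex{0,3,2,0} = 1
G(6) = mex{1,0,3,1} = 2
G(7) = mex{2,1,0,2} = 3
G(8) = mex{3,2,1,3} = 0
G(9) = mex{0,3,2,0,0} = 1
G(10) = mex{1,0,3,1,1} = 2
G(11) = mex{2,1,0,2,2} = 3
G(12) = mex{3,2,1,3,3} = 0
G(13) = mex{0,3,2,0,0} = 1
G(14) = mex{1,0,3,1,1} = 2
G(n+4) = G(n) holds for n = 0,…,8 (a full window of length max(S) = 9), so the sequence is purely periodic with period 4.

4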